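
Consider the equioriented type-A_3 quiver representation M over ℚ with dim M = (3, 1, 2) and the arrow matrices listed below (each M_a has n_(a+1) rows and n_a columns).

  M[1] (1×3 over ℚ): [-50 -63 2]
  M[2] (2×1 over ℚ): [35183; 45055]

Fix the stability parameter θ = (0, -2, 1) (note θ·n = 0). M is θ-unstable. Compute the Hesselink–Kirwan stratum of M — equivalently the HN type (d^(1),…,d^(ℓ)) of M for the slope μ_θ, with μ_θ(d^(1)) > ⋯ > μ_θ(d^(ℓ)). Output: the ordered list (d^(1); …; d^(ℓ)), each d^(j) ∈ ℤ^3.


Interval decomposition of M: I[1,1]^2, I[1,3], I[3,3].
HN type (ℓ=3): μ^(1)=1; μ^(2)=0; μ^(3)=-1

((0, 0, 2); (2, 0, 0); (1, 1, 0))


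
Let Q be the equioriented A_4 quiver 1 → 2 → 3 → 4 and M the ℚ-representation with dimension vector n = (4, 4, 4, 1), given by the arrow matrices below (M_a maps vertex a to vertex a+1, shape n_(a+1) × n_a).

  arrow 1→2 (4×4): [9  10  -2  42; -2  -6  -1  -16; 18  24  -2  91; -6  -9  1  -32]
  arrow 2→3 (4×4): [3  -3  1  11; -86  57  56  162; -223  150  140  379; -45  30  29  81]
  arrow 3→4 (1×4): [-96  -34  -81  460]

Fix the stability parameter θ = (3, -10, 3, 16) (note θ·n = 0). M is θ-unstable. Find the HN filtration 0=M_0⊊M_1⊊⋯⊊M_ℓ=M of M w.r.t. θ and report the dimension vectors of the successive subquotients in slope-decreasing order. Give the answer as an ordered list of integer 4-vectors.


Barcode: M ≅ I[1,3]^3, I[1,4]. HN layers by μ_θ (3 steps, strictly decreasing):
  μ^(1)=16; μ^(2)=3; μ^(3)=-7/2

((0, 0, 0, 1); (0, 0, 4, 0); (4, 4, 0, 0))


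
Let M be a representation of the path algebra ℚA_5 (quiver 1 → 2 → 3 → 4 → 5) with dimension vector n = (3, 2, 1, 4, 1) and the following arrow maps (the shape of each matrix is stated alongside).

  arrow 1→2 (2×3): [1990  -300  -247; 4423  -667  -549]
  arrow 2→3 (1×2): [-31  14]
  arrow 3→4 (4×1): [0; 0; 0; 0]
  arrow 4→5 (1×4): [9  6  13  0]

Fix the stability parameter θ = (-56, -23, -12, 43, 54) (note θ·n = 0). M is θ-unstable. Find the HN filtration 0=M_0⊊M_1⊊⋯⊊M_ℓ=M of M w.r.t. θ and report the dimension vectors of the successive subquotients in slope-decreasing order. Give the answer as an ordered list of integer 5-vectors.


Barcode: M ≅ I[1,1], I[1,2], I[1,3], I[4,4]^3, I[4,5]. HN layers by μ_θ (5 steps, strictly decreasing):
  μ^(1)=54; μ^(2)=43; μ^(3)=-12; μ^(4)=-23; μ^(5)=-56

((0, 0, 0, 0, 1); (0, 0, 0, 4, 0); (0, 0, 1, 0, 0); (0, 2, 0, 0, 0); (3, 0, 0, 0, 0))


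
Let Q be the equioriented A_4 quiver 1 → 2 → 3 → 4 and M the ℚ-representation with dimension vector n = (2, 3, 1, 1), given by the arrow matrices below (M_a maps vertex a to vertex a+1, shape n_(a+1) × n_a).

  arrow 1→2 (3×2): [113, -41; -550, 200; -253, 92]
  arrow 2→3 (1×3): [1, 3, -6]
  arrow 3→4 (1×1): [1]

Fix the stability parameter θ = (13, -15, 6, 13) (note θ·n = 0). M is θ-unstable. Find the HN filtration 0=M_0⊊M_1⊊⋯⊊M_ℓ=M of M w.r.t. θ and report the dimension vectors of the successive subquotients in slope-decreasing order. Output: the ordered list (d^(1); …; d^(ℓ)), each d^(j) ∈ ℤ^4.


Interval decomposition of M: I[1,2], I[1,4], I[2,2].
HN type (ℓ=4): μ^(1)=13; μ^(2)=6; μ^(3)=-1; μ^(4)=-15

((0, 0, 0, 1); (0, 0, 1, 0); (2, 2, 0, 0); (0, 1, 0, 0))


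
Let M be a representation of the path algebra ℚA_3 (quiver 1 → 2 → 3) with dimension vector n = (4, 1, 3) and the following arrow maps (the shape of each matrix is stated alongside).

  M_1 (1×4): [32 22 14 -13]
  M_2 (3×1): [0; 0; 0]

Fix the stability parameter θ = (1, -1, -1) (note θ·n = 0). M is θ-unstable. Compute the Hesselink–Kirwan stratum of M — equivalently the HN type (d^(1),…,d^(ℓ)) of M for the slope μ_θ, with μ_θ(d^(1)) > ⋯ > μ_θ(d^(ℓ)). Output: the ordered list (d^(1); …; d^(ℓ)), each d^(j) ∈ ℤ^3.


Barcode: M ≅ I[1,1]^3, I[1,2], I[3,3]^3. HN layers by μ_θ (3 steps, strictly decreasing):
  μ^(1)=1; μ^(2)=0; μ^(3)=-1

((3, 0, 0); (1, 1, 0); (0, 0, 3))


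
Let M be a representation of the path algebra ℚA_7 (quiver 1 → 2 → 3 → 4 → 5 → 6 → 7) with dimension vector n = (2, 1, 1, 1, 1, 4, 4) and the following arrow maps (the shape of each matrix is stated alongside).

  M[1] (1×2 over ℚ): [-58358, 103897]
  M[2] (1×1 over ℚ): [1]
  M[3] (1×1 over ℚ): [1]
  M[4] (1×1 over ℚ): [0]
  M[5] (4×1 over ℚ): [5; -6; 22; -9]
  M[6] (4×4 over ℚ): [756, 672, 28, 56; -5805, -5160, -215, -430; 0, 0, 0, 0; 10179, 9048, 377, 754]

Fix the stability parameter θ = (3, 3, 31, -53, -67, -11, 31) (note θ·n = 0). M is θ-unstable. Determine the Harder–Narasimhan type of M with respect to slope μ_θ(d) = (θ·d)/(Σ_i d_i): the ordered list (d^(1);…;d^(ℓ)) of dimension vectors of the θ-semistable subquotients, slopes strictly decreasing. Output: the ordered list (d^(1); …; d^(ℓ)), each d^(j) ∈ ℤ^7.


Barcode: M ≅ I[1,1], I[1,4], I[5,7], I[6,6]^3, I[7,7]^3. HN layers by μ_θ (5 steps, strictly decreasing):
  μ^(1)=31; μ^(2)=3; μ^(3)=-4; μ^(4)=-11; μ^(5)=-67

((0, 0, 0, 0, 0, 0, 4); (1, 0, 0, 0, 0, 0, 0); (1, 1, 1, 1, 0, 0, 0); (0, 0, 0, 0, 0, 4, 0); (0, 0, 0, 0, 1, 0, 0))


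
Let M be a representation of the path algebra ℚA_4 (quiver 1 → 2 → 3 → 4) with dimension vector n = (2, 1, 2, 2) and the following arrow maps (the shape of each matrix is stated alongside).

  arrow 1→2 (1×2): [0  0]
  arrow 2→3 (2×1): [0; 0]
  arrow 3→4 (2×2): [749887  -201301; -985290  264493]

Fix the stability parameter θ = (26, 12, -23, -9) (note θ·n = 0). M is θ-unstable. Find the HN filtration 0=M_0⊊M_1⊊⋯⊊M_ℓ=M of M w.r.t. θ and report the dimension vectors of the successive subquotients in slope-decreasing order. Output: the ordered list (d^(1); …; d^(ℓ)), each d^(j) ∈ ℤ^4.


Interval decomposition of M: I[1,1]^2, I[2,2], I[3,4]^2.
HN type (ℓ=4): μ^(1)=26; μ^(2)=12; μ^(3)=-9; μ^(4)=-23

((2, 0, 0, 0); (0, 1, 0, 0); (0, 0, 0, 2); (0, 0, 2, 0))


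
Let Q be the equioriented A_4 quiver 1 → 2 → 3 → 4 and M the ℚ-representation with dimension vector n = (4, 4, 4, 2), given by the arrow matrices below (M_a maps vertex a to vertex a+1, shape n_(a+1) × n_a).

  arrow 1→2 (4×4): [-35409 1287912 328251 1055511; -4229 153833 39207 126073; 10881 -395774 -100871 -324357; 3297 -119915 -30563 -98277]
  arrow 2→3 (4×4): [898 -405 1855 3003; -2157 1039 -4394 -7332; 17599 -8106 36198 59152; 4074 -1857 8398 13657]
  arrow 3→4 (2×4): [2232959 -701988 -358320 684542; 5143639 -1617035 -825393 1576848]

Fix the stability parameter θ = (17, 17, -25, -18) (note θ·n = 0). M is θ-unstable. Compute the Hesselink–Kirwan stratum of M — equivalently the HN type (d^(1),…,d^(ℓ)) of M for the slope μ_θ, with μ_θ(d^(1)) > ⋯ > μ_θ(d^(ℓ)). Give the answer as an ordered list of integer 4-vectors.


Interval decomposition of M: I[1,1], I[1,3], I[1,4]^2, I[2,3].
HN type (ℓ=4): μ^(1)=17; μ^(2)=3; μ^(3)=-9/4; μ^(4)=-4

((1, 0, 0, 0); (1, 1, 1, 0); (2, 2, 2, 2); (0, 1, 1, 0))


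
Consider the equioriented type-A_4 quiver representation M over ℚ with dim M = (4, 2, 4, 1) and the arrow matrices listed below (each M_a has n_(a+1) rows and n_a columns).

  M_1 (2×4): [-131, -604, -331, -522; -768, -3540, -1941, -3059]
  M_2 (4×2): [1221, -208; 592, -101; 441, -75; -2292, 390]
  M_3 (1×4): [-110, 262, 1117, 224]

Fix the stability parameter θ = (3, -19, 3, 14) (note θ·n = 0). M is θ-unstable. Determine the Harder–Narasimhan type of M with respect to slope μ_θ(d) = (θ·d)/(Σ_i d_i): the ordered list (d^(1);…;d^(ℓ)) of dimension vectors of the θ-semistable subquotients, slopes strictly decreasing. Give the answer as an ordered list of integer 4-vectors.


Interval decomposition of M: I[1,1]^2, I[1,3], I[1,4], I[3,3]^2.
HN type (ℓ=3): μ^(1)=14; μ^(2)=3; μ^(3)=-8

((0, 0, 0, 1); (2, 0, 4, 0); (2, 2, 0, 0))


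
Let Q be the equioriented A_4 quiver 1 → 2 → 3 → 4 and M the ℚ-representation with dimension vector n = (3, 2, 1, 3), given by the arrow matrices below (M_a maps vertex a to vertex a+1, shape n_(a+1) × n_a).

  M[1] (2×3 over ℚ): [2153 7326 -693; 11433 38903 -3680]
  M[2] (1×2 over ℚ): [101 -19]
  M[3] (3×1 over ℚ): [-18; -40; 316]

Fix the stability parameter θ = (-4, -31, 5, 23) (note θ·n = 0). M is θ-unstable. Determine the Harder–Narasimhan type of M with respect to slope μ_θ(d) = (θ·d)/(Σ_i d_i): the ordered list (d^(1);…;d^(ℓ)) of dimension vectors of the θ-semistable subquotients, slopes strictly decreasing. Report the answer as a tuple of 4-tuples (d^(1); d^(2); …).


Interval decomposition of M: I[1,1], I[1,2], I[1,4], I[4,4]^2.
HN type (ℓ=4): μ^(1)=23; μ^(2)=5; μ^(3)=-4; μ^(4)=-35/2

((0, 0, 0, 3); (0, 0, 1, 0); (1, 0, 0, 0); (2, 2, 0, 0))


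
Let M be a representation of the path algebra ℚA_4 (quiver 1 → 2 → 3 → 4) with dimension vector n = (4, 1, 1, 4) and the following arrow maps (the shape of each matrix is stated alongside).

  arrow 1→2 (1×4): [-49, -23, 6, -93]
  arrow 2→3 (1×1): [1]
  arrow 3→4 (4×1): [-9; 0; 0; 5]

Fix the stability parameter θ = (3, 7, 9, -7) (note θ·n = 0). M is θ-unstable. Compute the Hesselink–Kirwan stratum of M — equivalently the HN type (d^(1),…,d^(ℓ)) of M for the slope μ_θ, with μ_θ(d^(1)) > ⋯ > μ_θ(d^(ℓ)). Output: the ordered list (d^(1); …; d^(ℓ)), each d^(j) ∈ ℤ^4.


Via rank(M_{q-1}∘⋯∘M_p): M ≅ I[1,1]^3, I[1,4], I[4,4]^3.
μ_θ-semistable layers: μ^(1)=3; μ^(2)=-7

((4, 1, 1, 1); (0, 0, 0, 3))


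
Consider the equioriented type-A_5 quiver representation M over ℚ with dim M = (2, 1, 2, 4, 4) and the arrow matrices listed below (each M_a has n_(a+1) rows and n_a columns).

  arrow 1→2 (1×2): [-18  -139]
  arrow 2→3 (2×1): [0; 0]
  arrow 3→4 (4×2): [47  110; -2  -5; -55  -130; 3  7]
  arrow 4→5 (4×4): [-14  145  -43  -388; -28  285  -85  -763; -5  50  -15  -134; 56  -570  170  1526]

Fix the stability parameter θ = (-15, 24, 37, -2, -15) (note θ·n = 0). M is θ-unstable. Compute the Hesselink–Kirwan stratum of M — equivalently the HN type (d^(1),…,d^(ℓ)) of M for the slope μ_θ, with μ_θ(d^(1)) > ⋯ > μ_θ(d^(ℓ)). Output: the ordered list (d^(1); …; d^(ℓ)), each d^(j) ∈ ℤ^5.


Interval decomposition of M: I[1,1], I[1,2], I[3,5]^2, I[4,4], I[4,5], I[5,5].
HN type (ℓ=5): μ^(1)=24; μ^(2)=20/3; μ^(3)=-2; μ^(4)=-17/2; μ^(5)=-15

((0, 1, 0, 0, 0); (0, 0, 2, 2, 2); (0, 0, 0, 1, 0); (0, 0, 0, 1, 1); (2, 0, 0, 0, 1))


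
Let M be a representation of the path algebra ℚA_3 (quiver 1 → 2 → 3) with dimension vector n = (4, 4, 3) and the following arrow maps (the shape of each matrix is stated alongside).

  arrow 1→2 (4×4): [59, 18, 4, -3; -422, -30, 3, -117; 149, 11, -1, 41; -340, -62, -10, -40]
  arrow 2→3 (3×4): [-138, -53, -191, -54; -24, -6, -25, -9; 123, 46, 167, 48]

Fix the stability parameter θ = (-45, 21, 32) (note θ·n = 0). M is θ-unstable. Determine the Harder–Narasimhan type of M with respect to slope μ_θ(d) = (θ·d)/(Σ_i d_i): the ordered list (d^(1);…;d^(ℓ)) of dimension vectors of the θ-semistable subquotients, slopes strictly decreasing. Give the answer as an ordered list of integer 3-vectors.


Via rank(M_{q-1}∘⋯∘M_p): M ≅ I[1,2], I[1,3]^3.
μ_θ-semistable layers: μ^(1)=32; μ^(2)=21; μ^(3)=-45

((0, 0, 3); (0, 4, 0); (4, 0, 0))


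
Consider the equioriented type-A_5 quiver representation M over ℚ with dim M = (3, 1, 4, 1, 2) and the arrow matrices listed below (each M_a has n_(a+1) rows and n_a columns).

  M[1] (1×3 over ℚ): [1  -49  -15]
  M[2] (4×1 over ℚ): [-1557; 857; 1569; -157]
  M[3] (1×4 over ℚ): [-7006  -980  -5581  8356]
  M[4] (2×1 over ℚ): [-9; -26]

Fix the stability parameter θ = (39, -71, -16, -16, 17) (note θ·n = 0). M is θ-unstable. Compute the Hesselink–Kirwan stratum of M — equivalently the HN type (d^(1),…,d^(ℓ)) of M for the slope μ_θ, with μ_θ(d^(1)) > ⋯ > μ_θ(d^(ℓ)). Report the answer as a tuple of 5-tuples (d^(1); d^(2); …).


Barcode: M ≅ I[1,1]^2, I[1,5], I[3,3]^3, I[5,5]. HN layers by μ_θ (3 steps, strictly decreasing):
  μ^(1)=39; μ^(2)=17; μ^(3)=-16

((2, 0, 0, 0, 0); (0, 0, 0, 0, 2); (1, 1, 4, 1, 0))


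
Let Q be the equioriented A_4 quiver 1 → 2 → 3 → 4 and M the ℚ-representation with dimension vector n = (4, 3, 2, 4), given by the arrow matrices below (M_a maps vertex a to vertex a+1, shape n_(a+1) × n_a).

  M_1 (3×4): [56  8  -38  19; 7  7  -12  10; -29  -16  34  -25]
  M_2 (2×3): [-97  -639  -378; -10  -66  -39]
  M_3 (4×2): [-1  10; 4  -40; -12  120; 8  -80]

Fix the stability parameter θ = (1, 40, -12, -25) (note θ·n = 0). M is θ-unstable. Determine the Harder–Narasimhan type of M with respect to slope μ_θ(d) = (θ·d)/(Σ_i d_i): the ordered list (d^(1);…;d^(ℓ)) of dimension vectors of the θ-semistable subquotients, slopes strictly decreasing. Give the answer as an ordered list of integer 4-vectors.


Interval decomposition of M: I[1,1], I[1,2], I[1,3], I[1,4], I[4,4]^3.
HN type (ℓ=4): μ^(1)=40; μ^(2)=14; μ^(3)=1; μ^(4)=-25

((0, 1, 0, 0); (0, 1, 1, 0); (4, 1, 1, 1); (0, 0, 0, 3))


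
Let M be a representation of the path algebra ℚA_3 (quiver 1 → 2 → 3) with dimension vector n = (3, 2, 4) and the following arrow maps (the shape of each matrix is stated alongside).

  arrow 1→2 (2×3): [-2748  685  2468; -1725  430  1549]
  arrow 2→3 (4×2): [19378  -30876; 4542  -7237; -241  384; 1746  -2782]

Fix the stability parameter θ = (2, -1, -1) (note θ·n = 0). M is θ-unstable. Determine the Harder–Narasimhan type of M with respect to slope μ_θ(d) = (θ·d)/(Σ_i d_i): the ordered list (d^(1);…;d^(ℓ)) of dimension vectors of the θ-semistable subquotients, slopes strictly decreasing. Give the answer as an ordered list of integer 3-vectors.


Via rank(M_{q-1}∘⋯∘M_p): M ≅ I[1,1], I[1,3]^2, I[3,3]^2.
μ_θ-semistable layers: μ^(1)=2; μ^(2)=0; μ^(3)=-1

((1, 0, 0); (2, 2, 2); (0, 0, 2))


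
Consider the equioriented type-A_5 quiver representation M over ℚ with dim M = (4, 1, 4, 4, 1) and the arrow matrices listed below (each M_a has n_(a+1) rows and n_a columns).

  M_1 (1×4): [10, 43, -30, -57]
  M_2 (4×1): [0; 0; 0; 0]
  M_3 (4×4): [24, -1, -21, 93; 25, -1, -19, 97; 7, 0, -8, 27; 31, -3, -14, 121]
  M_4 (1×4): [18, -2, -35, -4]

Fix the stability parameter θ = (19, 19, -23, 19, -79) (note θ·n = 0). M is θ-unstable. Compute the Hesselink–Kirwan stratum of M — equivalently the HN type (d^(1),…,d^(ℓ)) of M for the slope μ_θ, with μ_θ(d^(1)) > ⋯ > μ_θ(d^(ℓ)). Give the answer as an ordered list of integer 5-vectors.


Via rank(M_{q-1}∘⋯∘M_p): M ≅ I[1,1]^3, I[1,2], I[3,4]^3, I[3,5].
μ_θ-semistable layers: μ^(1)=19; μ^(2)=-23; μ^(3)=-83/3

((4, 1, 0, 3, 0); (0, 0, 3, 0, 0); (0, 0, 1, 1, 1))


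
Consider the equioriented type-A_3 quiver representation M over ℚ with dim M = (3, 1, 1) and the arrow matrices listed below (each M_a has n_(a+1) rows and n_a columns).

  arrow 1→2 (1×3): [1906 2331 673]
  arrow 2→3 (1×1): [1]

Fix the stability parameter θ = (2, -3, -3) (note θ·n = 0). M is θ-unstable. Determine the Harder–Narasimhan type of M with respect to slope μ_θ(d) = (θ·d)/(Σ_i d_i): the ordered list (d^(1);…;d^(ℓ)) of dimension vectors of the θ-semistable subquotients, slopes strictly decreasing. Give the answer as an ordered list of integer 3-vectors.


Interval decomposition of M: I[1,1]^2, I[1,3].
HN type (ℓ=2): μ^(1)=2; μ^(2)=-4/3

((2, 0, 0); (1, 1, 1))


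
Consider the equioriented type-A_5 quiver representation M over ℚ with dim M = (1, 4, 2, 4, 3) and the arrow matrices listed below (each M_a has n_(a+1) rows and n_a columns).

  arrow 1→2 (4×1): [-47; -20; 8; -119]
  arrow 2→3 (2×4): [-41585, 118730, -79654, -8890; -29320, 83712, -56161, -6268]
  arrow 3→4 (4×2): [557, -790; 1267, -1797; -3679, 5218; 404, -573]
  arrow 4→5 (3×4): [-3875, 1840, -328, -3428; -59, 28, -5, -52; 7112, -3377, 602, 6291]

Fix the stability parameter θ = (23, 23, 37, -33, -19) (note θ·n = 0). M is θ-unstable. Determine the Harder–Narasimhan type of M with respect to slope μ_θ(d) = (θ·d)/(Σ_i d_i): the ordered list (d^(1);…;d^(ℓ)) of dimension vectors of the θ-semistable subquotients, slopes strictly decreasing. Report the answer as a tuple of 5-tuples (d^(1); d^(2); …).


Interval decomposition of M: I[1,5], I[2,2]^2, I[2,4], I[4,5]^2.
HN type (ℓ=5): μ^(1)=23; μ^(2)=9; μ^(3)=31/5; μ^(4)=-19; μ^(5)=-33

((0, 2, 0, 0, 0); (0, 1, 1, 1, 0); (1, 1, 1, 1, 1); (0, 0, 0, 0, 2); (0, 0, 0, 2, 0))


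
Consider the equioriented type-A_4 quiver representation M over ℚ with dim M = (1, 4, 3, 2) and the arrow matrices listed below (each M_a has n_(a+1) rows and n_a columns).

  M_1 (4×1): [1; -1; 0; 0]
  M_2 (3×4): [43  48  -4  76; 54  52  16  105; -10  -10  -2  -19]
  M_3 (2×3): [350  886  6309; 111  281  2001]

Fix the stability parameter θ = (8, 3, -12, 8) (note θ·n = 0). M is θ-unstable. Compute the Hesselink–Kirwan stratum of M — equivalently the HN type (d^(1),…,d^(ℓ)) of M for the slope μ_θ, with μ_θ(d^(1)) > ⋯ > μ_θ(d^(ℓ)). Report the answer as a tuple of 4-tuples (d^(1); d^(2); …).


Barcode: M ≅ I[1,4], I[2,2], I[2,3], I[2,4]. HN layers by μ_θ (4 steps, strictly decreasing):
  μ^(1)=8; μ^(2)=3; μ^(3)=-1/3; μ^(4)=-9/2

((0, 0, 0, 2); (0, 1, 0, 0); (1, 1, 1, 0); (0, 2, 2, 0))


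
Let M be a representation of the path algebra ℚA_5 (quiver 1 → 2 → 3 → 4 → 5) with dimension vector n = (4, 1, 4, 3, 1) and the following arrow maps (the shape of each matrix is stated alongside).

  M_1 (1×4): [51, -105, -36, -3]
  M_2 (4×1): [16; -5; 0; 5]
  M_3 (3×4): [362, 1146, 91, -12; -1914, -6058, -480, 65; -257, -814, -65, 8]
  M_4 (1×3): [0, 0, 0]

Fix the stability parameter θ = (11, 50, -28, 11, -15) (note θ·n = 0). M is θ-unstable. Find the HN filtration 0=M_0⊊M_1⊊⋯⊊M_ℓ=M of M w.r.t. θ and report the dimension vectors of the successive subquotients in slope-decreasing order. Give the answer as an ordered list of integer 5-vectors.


Via rank(M_{q-1}∘⋯∘M_p): M ≅ I[1,1]^3, I[1,4], I[3,3], I[3,4]^2, I[5,5].
μ_θ-semistable layers: μ^(1)=11; μ^(2)=-15; μ^(3)=-28

((4, 1, 1, 3, 0); (0, 0, 0, 0, 1); (0, 0, 3, 0, 0))


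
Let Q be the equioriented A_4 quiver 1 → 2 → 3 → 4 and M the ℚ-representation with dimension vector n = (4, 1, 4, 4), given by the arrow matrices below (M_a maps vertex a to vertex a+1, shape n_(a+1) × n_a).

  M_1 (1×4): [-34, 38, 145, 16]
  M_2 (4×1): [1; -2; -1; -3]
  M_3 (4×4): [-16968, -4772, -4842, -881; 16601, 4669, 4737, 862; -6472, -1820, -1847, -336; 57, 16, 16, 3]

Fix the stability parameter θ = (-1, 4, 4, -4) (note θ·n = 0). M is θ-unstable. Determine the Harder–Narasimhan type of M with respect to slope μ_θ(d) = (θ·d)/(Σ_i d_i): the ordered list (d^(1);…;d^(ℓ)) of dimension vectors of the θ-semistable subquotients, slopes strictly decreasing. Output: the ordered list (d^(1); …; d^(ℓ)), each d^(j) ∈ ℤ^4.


Barcode: M ≅ I[1,1]^3, I[1,4], I[3,4]^3. HN layers by μ_θ (3 steps, strictly decreasing):
  μ^(1)=4/3; μ^(2)=0; μ^(3)=-1

((0, 1, 1, 1); (0, 0, 3, 3); (4, 0, 0, 0))


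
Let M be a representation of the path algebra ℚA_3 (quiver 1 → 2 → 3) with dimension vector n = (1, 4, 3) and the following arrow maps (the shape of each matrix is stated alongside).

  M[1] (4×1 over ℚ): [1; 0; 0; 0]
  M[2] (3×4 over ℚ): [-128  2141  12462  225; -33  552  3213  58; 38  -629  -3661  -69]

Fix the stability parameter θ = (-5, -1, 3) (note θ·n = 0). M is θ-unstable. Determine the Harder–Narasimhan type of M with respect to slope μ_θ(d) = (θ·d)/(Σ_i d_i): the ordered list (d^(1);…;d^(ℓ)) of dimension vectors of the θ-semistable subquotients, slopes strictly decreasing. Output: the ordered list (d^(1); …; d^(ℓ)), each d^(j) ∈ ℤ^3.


Interval decomposition of M: I[1,3], I[2,2], I[2,3]^2.
HN type (ℓ=3): μ^(1)=3; μ^(2)=-1; μ^(3)=-5

((0, 0, 3); (0, 4, 0); (1, 0, 0))


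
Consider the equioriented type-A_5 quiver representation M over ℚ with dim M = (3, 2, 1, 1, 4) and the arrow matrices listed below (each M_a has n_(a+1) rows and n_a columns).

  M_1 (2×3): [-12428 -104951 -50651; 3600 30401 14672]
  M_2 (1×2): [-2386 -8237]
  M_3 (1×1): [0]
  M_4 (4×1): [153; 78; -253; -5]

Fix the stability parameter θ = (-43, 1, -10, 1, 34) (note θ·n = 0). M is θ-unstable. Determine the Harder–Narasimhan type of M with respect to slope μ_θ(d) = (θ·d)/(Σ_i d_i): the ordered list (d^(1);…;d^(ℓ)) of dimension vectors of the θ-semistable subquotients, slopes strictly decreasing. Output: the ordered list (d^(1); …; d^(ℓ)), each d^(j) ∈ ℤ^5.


Barcode: M ≅ I[1,1], I[1,2], I[1,3], I[4,5], I[5,5]^3. HN layers by μ_θ (4 steps, strictly decreasing):
  μ^(1)=34; μ^(2)=1; μ^(3)=-9/2; μ^(4)=-43

((0, 0, 0, 0, 4); (0, 1, 0, 1, 0); (0, 1, 1, 0, 0); (3, 0, 0, 0, 0))


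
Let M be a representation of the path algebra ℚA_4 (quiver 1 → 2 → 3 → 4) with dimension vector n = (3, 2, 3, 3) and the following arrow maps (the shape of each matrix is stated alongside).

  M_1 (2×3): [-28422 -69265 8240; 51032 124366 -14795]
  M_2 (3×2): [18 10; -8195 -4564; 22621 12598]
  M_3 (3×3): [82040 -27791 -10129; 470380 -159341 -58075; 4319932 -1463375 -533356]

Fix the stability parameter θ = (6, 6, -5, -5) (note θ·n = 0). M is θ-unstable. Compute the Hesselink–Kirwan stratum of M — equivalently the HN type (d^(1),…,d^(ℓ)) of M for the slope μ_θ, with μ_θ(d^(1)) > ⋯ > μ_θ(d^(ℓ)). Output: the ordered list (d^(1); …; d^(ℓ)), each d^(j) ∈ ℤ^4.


Interval decomposition of M: I[1,1], I[1,4]^2, I[3,4].
HN type (ℓ=3): μ^(1)=6; μ^(2)=1/2; μ^(3)=-5

((1, 0, 0, 0); (2, 2, 2, 2); (0, 0, 1, 1))


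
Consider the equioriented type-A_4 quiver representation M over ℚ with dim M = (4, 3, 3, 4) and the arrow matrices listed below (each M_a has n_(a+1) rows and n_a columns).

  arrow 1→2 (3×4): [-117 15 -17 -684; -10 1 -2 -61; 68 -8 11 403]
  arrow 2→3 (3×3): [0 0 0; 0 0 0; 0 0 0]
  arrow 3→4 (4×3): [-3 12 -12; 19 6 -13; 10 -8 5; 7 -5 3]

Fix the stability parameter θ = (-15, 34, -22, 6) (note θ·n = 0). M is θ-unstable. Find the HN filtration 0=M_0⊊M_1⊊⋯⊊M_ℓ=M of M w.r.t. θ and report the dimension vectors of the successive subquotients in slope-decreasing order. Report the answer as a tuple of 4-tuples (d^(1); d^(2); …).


Interval decomposition of M: I[1,1], I[1,2]^3, I[3,4]^3, I[4,4].
HN type (ℓ=4): μ^(1)=34; μ^(2)=6; μ^(3)=-15; μ^(4)=-22

((0, 3, 0, 0); (0, 0, 0, 4); (4, 0, 0, 0); (0, 0, 3, 0))


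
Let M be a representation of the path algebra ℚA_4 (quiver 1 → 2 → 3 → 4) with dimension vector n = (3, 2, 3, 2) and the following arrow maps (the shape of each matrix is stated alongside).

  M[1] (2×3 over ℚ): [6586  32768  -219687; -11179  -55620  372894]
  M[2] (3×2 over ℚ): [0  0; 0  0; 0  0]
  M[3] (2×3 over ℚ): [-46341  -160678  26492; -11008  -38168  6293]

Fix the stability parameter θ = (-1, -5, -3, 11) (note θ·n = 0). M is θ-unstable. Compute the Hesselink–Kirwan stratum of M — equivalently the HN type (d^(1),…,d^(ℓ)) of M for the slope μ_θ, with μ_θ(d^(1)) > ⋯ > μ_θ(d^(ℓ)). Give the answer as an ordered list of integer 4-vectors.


Interval decomposition of M: I[1,1], I[1,2]^2, I[3,3], I[3,4]^2.
HN type (ℓ=3): μ^(1)=11; μ^(2)=-1; μ^(3)=-3

((0, 0, 0, 2); (1, 0, 0, 0); (2, 2, 3, 0))


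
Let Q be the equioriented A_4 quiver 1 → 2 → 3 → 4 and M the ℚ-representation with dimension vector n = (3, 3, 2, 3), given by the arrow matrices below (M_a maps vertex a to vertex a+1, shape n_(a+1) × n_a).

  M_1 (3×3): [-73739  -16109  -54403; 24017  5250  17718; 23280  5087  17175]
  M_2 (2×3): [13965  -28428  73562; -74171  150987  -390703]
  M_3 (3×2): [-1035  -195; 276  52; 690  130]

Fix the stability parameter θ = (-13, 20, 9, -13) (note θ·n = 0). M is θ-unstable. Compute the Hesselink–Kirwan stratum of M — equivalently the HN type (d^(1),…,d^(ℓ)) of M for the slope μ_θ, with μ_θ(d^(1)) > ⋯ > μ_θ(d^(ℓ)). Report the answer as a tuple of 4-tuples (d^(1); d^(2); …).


Interval decomposition of M: I[1,2], I[1,3], I[1,4], I[4,4]^2.
HN type (ℓ=4): μ^(1)=20; μ^(2)=29/2; μ^(3)=16/3; μ^(4)=-13

((0, 1, 0, 0); (0, 1, 1, 0); (0, 1, 1, 1); (3, 0, 0, 2))


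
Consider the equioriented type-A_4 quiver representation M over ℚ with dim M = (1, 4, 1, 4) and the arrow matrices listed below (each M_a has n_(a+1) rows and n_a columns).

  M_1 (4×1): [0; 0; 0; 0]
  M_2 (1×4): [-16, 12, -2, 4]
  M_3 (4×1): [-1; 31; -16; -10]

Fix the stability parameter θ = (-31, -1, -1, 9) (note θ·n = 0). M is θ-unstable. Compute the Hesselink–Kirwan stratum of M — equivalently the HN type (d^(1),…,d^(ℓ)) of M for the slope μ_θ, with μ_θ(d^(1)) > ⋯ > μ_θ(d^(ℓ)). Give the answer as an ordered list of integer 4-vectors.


Interval decomposition of M: I[1,1], I[2,2]^3, I[2,4], I[4,4]^3.
HN type (ℓ=3): μ^(1)=9; μ^(2)=-1; μ^(3)=-31

((0, 0, 0, 4); (0, 4, 1, 0); (1, 0, 0, 0))


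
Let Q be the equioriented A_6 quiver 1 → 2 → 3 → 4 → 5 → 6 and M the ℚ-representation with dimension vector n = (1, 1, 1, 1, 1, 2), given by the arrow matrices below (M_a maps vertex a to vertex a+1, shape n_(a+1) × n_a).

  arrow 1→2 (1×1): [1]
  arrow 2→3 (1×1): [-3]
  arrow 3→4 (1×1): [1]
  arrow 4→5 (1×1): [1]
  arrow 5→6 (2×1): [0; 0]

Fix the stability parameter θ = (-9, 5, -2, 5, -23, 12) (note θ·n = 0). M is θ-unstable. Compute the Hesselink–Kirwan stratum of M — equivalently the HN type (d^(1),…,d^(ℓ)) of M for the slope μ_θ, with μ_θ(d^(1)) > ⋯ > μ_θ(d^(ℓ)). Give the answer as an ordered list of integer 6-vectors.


Via rank(M_{q-1}∘⋯∘M_p): M ≅ I[1,5], I[6,6]^2.
μ_θ-semistable layers: μ^(1)=12; μ^(2)=-15/4; μ^(3)=-9

((0, 0, 0, 0, 0, 2); (0, 1, 1, 1, 1, 0); (1, 0, 0, 0, 0, 0))


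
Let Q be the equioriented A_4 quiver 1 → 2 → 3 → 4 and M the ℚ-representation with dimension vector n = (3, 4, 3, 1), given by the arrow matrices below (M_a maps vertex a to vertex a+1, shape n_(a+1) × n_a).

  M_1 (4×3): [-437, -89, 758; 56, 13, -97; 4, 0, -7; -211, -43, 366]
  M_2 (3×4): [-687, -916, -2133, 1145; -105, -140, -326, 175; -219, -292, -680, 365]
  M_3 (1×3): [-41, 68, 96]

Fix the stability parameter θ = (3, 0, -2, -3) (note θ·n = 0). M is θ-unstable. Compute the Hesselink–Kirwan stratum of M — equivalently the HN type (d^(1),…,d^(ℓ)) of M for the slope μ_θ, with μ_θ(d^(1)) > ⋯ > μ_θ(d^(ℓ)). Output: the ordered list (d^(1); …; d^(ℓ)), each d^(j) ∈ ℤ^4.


Barcode: M ≅ I[1,2]^2, I[1,4], I[2,3], I[3,3]. HN layers by μ_θ (4 steps, strictly decreasing):
  μ^(1)=3/2; μ^(2)=-1/2; μ^(3)=-1; μ^(4)=-2

((2, 2, 0, 0); (1, 1, 1, 1); (0, 1, 1, 0); (0, 0, 1, 0))


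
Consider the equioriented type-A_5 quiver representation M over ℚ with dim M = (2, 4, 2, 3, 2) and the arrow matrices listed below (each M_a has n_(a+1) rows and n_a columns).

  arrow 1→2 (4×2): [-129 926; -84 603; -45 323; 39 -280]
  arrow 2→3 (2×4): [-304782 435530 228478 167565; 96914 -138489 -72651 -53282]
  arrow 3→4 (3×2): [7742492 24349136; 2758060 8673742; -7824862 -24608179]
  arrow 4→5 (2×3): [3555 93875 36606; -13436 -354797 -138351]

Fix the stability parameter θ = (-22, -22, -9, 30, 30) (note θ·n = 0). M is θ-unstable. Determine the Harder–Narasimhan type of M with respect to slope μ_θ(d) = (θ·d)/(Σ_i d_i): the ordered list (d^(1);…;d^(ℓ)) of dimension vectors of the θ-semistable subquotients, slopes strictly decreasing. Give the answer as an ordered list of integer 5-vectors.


Via rank(M_{q-1}∘⋯∘M_p): M ≅ I[1,5]^2, I[2,2]^2, I[4,4].
μ_θ-semistable layers: μ^(1)=30; μ^(2)=-9; μ^(3)=-22

((0, 0, 0, 3, 2); (0, 0, 2, 0, 0); (2, 4, 0, 0, 0))


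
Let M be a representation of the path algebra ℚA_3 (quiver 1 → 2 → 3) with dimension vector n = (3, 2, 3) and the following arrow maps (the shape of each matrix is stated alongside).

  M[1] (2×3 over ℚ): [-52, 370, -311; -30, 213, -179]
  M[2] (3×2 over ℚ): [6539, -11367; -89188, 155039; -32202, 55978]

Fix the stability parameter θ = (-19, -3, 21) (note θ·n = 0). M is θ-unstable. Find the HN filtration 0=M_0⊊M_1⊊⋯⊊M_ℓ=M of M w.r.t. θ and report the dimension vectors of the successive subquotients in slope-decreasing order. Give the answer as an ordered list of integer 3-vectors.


Interval decomposition of M: I[1,1], I[1,3]^2, I[3,3].
HN type (ℓ=3): μ^(1)=21; μ^(2)=-3; μ^(3)=-19

((0, 0, 3); (0, 2, 0); (3, 0, 0))


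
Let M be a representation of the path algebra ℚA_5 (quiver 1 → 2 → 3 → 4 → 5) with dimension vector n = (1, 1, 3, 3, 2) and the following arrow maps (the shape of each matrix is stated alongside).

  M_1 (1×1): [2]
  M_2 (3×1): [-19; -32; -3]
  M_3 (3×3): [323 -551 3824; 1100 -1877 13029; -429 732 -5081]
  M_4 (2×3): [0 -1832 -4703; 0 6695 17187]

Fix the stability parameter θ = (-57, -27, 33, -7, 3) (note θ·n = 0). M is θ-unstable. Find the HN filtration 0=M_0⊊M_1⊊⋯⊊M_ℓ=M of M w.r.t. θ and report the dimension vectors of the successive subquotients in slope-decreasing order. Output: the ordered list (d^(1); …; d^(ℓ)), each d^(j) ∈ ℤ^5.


Interval decomposition of M: I[1,5], I[3,4], I[3,5].
HN type (ℓ=4): μ^(1)=13; μ^(2)=29/3; μ^(3)=-27; μ^(4)=-57

((0, 0, 1, 1, 0); (0, 0, 2, 2, 2); (0, 1, 0, 0, 0); (1, 0, 0, 0, 0))


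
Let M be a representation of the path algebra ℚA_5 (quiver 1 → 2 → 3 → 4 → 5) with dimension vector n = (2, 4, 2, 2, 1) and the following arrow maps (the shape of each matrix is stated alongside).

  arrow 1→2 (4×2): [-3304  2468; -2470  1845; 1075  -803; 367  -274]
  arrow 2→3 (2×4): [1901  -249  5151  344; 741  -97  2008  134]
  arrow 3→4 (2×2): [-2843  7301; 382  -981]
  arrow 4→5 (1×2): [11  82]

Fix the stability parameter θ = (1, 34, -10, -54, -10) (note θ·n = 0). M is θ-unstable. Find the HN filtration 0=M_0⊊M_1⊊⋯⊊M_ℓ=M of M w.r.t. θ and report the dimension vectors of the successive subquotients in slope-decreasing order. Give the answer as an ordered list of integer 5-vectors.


Interval decomposition of M: I[1,4], I[1,5], I[2,2]^2.
HN type (ℓ=3): μ^(1)=34; μ^(2)=-29/4; μ^(3)=-39/5

((0, 2, 0, 0, 0); (1, 1, 1, 1, 0); (1, 1, 1, 1, 1))


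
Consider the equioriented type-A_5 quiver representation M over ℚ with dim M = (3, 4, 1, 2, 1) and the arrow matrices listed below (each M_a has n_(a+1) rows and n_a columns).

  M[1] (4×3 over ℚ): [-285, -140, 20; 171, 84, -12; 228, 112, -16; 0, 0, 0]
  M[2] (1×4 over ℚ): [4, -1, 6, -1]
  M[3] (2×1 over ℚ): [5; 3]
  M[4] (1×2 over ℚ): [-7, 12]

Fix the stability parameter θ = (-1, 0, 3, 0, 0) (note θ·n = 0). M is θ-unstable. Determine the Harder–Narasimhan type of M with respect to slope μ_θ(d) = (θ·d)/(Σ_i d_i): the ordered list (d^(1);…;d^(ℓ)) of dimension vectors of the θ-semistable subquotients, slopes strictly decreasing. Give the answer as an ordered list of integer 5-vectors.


Barcode: M ≅ I[1,1]^2, I[1,5], I[2,2]^3, I[4,4]. HN layers by μ_θ (3 steps, strictly decreasing):
  μ^(1)=1; μ^(2)=0; μ^(3)=-1

((0, 0, 1, 1, 1); (0, 4, 0, 1, 0); (3, 0, 0, 0, 0))


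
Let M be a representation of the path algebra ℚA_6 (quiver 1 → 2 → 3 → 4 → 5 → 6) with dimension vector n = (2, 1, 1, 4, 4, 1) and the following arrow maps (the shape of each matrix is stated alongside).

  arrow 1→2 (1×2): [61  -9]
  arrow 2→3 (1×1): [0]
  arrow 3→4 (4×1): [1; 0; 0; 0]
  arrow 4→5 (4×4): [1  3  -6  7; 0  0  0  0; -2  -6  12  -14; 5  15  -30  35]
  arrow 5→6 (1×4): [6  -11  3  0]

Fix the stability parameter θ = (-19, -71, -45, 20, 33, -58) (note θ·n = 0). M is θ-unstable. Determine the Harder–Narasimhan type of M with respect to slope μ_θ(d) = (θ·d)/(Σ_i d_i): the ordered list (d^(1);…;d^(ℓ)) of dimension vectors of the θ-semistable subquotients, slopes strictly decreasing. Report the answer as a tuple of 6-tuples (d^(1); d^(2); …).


Barcode: M ≅ I[1,1], I[1,2], I[3,5], I[4,4]^3, I[5,5]^2, I[5,6]. HN layers by μ_θ (5 steps, strictly decreasing):
  μ^(1)=33; μ^(2)=20; μ^(3)=-25/2; μ^(4)=-19; μ^(5)=-45

((0, 0, 0, 0, 3, 0); (0, 0, 0, 4, 0, 0); (0, 0, 0, 0, 1, 1); (1, 0, 0, 0, 0, 0); (1, 1, 1, 0, 0, 0))


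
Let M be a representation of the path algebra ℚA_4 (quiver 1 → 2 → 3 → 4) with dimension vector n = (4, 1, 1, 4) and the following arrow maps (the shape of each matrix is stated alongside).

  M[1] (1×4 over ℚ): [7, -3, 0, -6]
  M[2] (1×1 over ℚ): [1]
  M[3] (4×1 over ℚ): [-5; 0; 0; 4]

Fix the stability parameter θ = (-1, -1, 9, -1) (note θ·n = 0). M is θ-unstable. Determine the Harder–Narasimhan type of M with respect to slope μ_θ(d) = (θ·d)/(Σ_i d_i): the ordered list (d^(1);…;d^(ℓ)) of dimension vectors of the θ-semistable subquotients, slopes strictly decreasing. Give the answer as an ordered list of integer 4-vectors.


Barcode: M ≅ I[1,1]^3, I[1,4], I[4,4]^3. HN layers by μ_θ (2 steps, strictly decreasing):
  μ^(1)=4; μ^(2)=-1

((0, 0, 1, 1); (4, 1, 0, 3))


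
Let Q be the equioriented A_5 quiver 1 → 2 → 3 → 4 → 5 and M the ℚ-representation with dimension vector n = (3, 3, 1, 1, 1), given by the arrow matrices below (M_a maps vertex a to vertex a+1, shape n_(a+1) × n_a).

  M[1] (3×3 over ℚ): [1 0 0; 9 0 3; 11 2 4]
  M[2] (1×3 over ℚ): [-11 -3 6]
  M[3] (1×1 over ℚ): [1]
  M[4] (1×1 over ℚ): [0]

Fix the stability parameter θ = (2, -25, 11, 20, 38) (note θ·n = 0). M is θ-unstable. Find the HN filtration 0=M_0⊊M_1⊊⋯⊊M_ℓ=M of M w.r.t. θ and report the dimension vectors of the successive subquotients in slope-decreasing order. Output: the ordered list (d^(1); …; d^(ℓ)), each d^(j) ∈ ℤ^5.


Interval decomposition of M: I[1,2]^2, I[1,4], I[5,5].
HN type (ℓ=4): μ^(1)=38; μ^(2)=20; μ^(3)=11; μ^(4)=-23/2

((0, 0, 0, 0, 1); (0, 0, 0, 1, 0); (0, 0, 1, 0, 0); (3, 3, 0, 0, 0))


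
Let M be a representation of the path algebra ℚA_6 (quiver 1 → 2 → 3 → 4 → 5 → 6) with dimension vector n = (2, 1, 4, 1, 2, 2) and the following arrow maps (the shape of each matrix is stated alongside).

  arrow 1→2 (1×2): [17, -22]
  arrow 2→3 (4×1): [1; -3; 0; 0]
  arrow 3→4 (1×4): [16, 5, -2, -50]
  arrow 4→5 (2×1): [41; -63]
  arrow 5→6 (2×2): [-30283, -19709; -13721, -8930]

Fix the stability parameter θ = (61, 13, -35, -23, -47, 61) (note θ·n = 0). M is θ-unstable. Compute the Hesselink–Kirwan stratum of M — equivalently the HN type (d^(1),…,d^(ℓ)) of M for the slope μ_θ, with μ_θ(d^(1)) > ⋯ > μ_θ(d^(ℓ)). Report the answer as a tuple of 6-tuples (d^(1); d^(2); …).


Interval decomposition of M: I[1,1], I[1,6], I[3,3]^3, I[5,6].
HN type (ℓ=4): μ^(1)=61; μ^(2)=-31/5; μ^(3)=-35; μ^(4)=-47

((1, 0, 0, 0, 0, 2); (1, 1, 1, 1, 1, 0); (0, 0, 3, 0, 0, 0); (0, 0, 0, 0, 1, 0))


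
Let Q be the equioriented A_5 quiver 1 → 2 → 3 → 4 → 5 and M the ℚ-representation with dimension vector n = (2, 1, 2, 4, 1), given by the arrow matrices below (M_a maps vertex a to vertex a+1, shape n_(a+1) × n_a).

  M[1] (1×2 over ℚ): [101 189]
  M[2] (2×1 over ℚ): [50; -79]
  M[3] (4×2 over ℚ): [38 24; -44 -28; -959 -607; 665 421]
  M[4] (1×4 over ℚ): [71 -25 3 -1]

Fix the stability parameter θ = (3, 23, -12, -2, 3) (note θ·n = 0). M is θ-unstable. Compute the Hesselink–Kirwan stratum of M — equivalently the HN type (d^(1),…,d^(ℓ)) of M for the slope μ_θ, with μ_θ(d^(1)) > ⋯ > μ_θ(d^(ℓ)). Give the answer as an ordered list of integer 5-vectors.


Barcode: M ≅ I[1,1], I[1,5], I[3,4], I[4,4]^2. HN layers by μ_θ (3 steps, strictly decreasing):
  μ^(1)=3; μ^(2)=-2; μ^(3)=-12

((2, 1, 1, 1, 1); (0, 0, 0, 3, 0); (0, 0, 1, 0, 0))


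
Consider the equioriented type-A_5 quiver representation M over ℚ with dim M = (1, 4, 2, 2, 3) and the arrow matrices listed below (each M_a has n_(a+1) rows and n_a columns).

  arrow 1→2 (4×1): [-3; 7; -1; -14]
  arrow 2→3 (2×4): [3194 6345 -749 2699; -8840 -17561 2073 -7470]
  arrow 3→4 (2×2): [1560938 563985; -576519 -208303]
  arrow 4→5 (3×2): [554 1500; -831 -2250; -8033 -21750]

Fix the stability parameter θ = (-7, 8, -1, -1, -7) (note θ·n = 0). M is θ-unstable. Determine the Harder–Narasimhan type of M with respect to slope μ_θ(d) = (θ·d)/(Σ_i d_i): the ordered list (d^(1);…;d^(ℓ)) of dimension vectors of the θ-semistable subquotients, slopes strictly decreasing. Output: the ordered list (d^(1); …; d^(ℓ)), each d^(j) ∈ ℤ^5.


Via rank(M_{q-1}∘⋯∘M_p): M ≅ I[1,5], I[2,2]^2, I[2,4], I[5,5]^2.
μ_θ-semistable layers: μ^(1)=8; μ^(2)=2; μ^(3)=-1/4; μ^(4)=-7

((0, 2, 0, 0, 0); (0, 1, 1, 1, 0); (0, 1, 1, 1, 1); (1, 0, 0, 0, 2))


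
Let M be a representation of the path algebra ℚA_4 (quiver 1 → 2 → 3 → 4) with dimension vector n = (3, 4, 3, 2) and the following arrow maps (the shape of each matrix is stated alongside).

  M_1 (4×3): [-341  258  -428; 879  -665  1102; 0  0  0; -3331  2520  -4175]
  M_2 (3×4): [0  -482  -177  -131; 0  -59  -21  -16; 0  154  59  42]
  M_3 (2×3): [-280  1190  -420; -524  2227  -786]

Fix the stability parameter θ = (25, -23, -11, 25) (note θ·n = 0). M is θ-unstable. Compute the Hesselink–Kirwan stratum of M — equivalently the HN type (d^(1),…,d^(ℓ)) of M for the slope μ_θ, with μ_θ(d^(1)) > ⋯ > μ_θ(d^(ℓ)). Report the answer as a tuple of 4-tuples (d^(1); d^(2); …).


Via rank(M_{q-1}∘⋯∘M_p): M ≅ I[1,2], I[1,3], I[1,4], I[2,3], I[4,4].
μ_θ-semistable layers: μ^(1)=25; μ^(2)=1; μ^(3)=-3; μ^(4)=-11; μ^(5)=-23

((0, 0, 0, 2); (1, 1, 0, 0); (2, 2, 2, 0); (0, 0, 1, 0); (0, 1, 0, 0))


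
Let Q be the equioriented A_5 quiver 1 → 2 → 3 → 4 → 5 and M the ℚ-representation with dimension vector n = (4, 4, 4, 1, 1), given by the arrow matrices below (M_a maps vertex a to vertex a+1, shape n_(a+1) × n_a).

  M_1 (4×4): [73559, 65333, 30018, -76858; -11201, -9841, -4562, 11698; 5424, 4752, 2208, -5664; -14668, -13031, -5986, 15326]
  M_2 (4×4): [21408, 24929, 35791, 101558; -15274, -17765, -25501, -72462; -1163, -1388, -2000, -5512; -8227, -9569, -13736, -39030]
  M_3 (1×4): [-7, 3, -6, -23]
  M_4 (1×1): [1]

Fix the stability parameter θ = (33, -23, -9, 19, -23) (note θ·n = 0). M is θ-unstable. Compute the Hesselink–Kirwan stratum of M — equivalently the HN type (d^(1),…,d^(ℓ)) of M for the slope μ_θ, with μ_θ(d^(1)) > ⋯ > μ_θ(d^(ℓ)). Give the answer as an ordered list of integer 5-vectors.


Barcode: M ≅ I[1,1]^2, I[1,2], I[1,5], I[2,3]^2, I[3,3]. HN layers by μ_θ (5 steps, strictly decreasing):
  μ^(1)=33; μ^(2)=5; μ^(3)=-3/5; μ^(4)=-9; μ^(5)=-23

((2, 0, 0, 0, 0); (1, 1, 0, 0, 0); (1, 1, 1, 1, 1); (0, 0, 3, 0, 0); (0, 2, 0, 0, 0))


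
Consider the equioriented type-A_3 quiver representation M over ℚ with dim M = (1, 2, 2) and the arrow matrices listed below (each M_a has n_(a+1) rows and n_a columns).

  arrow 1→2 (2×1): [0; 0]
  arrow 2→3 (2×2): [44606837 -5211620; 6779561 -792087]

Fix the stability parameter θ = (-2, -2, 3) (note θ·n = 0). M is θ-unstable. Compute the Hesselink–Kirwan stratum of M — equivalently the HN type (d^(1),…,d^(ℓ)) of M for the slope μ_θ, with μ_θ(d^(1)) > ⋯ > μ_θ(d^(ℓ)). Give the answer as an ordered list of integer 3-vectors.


Interval decomposition of M: I[1,1], I[2,3]^2.
HN type (ℓ=2): μ^(1)=3; μ^(2)=-2

((0, 0, 2); (1, 2, 0))


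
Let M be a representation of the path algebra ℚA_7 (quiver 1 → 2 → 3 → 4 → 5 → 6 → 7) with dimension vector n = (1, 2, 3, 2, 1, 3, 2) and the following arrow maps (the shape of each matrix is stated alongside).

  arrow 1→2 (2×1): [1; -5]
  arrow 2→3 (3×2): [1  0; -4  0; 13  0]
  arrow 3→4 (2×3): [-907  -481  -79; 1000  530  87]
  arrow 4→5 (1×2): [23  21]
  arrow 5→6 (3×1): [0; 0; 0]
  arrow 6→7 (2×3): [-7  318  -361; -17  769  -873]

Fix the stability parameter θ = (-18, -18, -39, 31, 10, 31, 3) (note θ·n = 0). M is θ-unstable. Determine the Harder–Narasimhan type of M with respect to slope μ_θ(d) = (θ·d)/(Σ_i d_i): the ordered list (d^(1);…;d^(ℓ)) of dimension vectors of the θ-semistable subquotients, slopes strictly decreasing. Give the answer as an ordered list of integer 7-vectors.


Interval decomposition of M: I[1,5], I[2,2], I[3,3], I[3,4], I[6,6], I[6,7]^2.
HN type (ℓ=6): μ^(1)=31; μ^(2)=41/2; μ^(3)=17; μ^(4)=-18; μ^(5)=-25; μ^(6)=-39

((0, 0, 0, 1, 0, 1, 0); (0, 0, 0, 1, 1, 0, 0); (0, 0, 0, 0, 0, 2, 2); (0, 1, 0, 0, 0, 0, 0); (1, 1, 1, 0, 0, 0, 0); (0, 0, 2, 0, 0, 0, 0))
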